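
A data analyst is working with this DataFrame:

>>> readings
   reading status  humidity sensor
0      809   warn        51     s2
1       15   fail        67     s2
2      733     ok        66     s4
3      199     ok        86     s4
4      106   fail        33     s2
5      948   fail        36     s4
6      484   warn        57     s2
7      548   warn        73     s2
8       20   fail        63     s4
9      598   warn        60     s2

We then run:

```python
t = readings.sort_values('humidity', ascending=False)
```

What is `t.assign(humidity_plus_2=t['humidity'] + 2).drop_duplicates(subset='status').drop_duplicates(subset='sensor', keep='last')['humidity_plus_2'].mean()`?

78.5

sort by humidity descending:
   reading status  humidity sensor
3      199     ok        86     s4
7      548   warn        73     s2
1       15   fail        67     s2
2      733     ok        66     s4
8       20   fail        63     s4
9      598   warn        60     s2
6      484   warn        57     s2
0      809   warn        51     s2
5      948   fail        36     s4
4      106   fail        33     s2
add column humidity_plus_2 = t['humidity'] + 2:
   reading status  humidity sensor  humidity_plus_2
3      199     ok        86     s4               88
7      548   warn        73     s2               75
1       15   fail        67     s2               69
2      733     ok        66     s4               68
8       20   fail        63     s4               65
9      598   warn        60     s2               62
6      484   warn        57     s2               59
0      809   warn        51     s2               53
5      948   fail        36     s4               38
4      106   fail        33     s2               35
drop duplicate status (keep=first):
   reading status  humidity sensor  humidity_plus_2
3      199     ok        86     s4               88
7      548   warn        73     s2               75
1       15   fail        67     s2               69
drop duplicate sensor (keep=last):
   reading status  humidity sensor  humidity_plus_2
3      199     ok        86     s4               88
1       15   fail        67     s2               69
The mean of column 'humidity_plus_2' is 78.5.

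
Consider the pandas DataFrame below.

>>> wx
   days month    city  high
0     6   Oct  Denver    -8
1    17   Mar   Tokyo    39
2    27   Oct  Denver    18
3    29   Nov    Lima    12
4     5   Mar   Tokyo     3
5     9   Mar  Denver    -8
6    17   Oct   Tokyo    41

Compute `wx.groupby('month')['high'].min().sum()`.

-4

group by month, min of high:
month
Mar    -8
Nov    12
Oct    -8
Name: high, dtype: int64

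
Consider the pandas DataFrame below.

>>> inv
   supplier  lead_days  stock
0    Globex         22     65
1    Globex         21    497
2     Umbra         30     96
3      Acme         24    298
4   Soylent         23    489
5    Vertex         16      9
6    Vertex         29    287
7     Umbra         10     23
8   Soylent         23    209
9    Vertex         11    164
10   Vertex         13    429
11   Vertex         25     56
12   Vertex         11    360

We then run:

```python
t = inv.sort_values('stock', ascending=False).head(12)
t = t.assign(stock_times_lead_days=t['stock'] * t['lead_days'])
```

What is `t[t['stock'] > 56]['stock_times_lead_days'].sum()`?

sort by stock descending:
   supplier  lead_days  stock
1    Globex         21    497
4   Soylent         23    489
10   Vertex         13    429
12   Vertex         11    360
3      Acme         24    298
6    Vertex         29    287
8   Soylent         23    209
9    Vertex         11    164
2     Umbra         30     96
0    Globex         22     65
11   Vertex         25     56
7     Umbra         10     23
5    Vertex         16      9
take first 12 rows:
   supplier  lead_days  stock
1    Globex         21    497
4   Soylent         23    489
10   Vertex         13    429
12   Vertex         11    360
3      Acme         24    298
6    Vertex         29    287
8   Soylent         23    209
9    Vertex         11    164
2     Umbra         30     96
0    Globex         22     65
11   Vertex         25     56
7     Umbra         10     23
add column stock_times_lead_days = t['stock'] * t['lead_days']:
   supplier  lead_days  stock  stock_times_lead_days
1    Globex         21    497                  10437
4   Soylent         23    489                  11247
10   Vertex         13    429                   5577
12   Vertex         11    360                   3960
3      Acme         24    298                   7152
6    Vertex         29    287                   8323
8   Soylent         23    209                   4807
9    Vertex         11    164                   1804
2     Umbra         30     96                   2880
0    Globex         22     65                   1430
11   Vertex         25     56                   1400
7     Umbra         10     23                    230
filter rows where stock > 56:
   supplier  lead_days  stock  stock_times_lead_days
1    Globex         21    497                  10437
4   Soylent         23    489                  11247
10   Vertex         13    429                   5577
12   Vertex         11    360                   3960
3      Acme         24    298                   7152
6    Vertex         29    287                   8323
8   Soylent         23    209                   4807
9    Vertex         11    164                   1804
2     Umbra         30     96                   2880
0    Globex         22     65                   1430
Taking the sum of column 'stock_times_lead_days' gives 57617.

57617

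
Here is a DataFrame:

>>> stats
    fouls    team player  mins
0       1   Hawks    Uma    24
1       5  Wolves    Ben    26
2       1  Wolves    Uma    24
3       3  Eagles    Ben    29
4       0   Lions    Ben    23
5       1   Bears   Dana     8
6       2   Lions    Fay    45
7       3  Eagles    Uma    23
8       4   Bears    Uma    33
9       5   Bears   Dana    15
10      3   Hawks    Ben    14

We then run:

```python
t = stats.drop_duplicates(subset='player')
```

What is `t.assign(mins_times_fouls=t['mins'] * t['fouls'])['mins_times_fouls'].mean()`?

63.0

drop duplicate player (keep=first):
   fouls    team player  mins
0      1   Hawks    Uma    24
1      5  Wolves    Ben    26
5      1   Bears   Dana     8
6      2   Lions    Fay    45
add column mins_times_fouls = t['mins'] * t['fouls']:
   fouls    team player  mins  mins_times_fouls
0      1   Hawks    Uma    24                24
1      5  Wolves    Ben    26               130
5      1   Bears   Dana     8                 8
6      2   Lions    Fay    45                90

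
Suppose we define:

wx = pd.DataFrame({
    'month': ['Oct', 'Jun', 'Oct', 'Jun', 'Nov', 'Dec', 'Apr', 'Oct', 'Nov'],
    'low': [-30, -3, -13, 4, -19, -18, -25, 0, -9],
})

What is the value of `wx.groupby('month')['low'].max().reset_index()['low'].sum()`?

group by month, max of low:
month
Apr   -25
Dec   -18
Jun     4
Nov    -9
Oct     0
Name: low, dtype: int64
reset_index():
  month  low
0   Apr  -25
1   Dec  -18
2   Jun    4
3   Nov   -9
4   Oct    0

-48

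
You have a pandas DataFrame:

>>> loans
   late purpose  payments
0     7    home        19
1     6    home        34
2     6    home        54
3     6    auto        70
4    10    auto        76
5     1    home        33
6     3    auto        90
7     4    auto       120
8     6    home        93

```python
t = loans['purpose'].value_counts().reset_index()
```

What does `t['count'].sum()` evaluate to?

value_counts of purpose:
purpose
home    5
auto    4
Name: count, dtype: int64
reset_index():
  purpose  count
0    home      5
1    auto      4
Taking the sum of column 'count' gives 9.

9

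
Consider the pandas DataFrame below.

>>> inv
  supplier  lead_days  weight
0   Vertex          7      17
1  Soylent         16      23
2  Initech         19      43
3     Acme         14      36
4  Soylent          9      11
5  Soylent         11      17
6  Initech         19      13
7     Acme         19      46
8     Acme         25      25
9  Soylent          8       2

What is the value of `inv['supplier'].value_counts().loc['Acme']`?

3

value_counts of supplier:
supplier
Soylent    4
Acme       3
Initech    2
Vertex     1
Name: count, dtype: int64
value at index 'Acme' → 3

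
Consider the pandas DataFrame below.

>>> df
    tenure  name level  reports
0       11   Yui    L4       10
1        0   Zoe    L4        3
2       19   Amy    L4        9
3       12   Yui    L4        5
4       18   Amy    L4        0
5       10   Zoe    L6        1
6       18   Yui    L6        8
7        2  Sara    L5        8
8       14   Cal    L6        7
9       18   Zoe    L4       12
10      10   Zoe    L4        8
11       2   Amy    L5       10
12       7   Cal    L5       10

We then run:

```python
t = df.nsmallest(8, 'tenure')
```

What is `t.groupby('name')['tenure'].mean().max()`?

11.5

take 8 rows with smallest tenure:
    tenure  name level  reports
1        0   Zoe    L4        3
7        2  Sara    L5        8
11       2   Amy    L5       10
12       7   Cal    L5       10
5       10   Zoe    L6        1
10      10   Zoe    L4        8
0       11   Yui    L4       10
3       12   Yui    L4        5
group by name, mean of tenure:
name
Amy      2.000000
Cal      7.000000
Sara     2.000000
Yui     11.500000
Zoe      6.666667
Name: tenure, dtype: float64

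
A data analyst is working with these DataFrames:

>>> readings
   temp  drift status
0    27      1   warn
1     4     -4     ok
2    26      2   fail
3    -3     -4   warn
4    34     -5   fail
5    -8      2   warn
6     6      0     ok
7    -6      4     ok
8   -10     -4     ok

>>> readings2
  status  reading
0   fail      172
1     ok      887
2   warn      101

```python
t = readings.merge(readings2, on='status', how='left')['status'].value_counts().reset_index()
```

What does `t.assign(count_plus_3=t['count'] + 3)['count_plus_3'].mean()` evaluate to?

6.0

merge on 'status' (how='left') → 9 rows:
   temp  drift status  reading
0    27      1   warn      101
1     4     -4     ok      887
2    26      2   fail      172
3    -3     -4   warn      101
4    34     -5   fail      172
5    -8      2   warn      101
6     6      0     ok      887
7    -6      4     ok      887
8   -10     -4     ok      887
value_counts of status:
status
ok      4
warn    3
fail    2
Name: count, dtype: int64
reset_index():
  status  count
0     ok      4
1   warn      3
2   fail      2
add column count_plus_3 = t['count'] + 3:
  status  count  count_plus_3
0     ok      4             7
1   warn      3             6
2   fail      2             5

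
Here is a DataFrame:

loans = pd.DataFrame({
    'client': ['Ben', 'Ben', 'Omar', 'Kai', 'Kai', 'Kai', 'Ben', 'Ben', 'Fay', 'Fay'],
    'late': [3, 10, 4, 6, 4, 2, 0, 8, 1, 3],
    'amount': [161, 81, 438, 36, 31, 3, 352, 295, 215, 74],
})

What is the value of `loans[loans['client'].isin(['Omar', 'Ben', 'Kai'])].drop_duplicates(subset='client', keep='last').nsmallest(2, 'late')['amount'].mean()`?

filter rows where client in ['Omar', 'Ben', 'Kai']:
  client  late  amount
0    Ben     3     161
1    Ben    10      81
2   Omar     4     438
3    Kai     6      36
4    Kai     4      31
5    Kai     2       3
6    Ben     0     352
7    Ben     8     295
drop duplicate client (keep=last):
  client  late  amount
2   Omar     4     438
5    Kai     2       3
7    Ben     8     295
take 2 rows with smallest late:
  client  late  amount
5    Kai     2       3
2   Omar     4     438
So mean() = 220.5.

220.5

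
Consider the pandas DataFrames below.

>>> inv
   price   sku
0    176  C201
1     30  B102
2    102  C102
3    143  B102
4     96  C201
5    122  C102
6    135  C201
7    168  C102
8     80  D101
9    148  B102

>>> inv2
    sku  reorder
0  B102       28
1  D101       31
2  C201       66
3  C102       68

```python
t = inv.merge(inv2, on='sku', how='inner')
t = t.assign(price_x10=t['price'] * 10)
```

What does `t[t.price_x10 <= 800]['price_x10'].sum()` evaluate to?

1100

merge on 'sku' (how='inner') → 10 rows:
   price   sku  reorder
0    176  C201       66
1     30  B102       28
2    102  C102       68
3    143  B102       28
4     96  C201       66
5    122  C102       68
6    135  C201       66
7    168  C102       68
8     80  D101       31
9    148  B102       28
add column price_x10 = t['price'] * 10:
   price   sku  reorder  price_x10
0    176  C201       66       1760
1     30  B102       28        300
2    102  C102       68       1020
3    143  B102       28       1430
4     96  C201       66        960
5    122  C102       68       1220
6    135  C201       66       1350
7    168  C102       68       1680
8     80  D101       31        800
9    148  B102       28       1480
filter rows where price_x10 <= 800:
   price   sku  reorder  price_x10
1     30  B102       28        300
8     80  D101       31        800
Taking the sum of column 'price_x10' gives 1100.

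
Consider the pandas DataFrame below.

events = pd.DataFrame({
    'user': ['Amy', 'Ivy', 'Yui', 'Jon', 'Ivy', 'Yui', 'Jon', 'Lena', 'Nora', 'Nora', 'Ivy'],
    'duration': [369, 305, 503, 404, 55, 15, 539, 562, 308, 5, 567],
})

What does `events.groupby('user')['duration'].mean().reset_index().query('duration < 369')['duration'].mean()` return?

241.5

group by user, mean of duration:
user
Amy     369.0
Ivy     309.0
Jon     471.5
Lena    562.0
Nora    156.5
Yui     259.0
Name: duration, dtype: float64
reset_index():
   user  duration
0   Amy     369.0
1   Ivy     309.0
2   Jon     471.5
3  Lena     562.0
4  Nora     156.5
5   Yui     259.0
filter rows where duration < 369:
   user  duration
1   Ivy     309.0
4  Nora     156.5
5   Yui     259.0
The mean of column 'duration' is 241.5.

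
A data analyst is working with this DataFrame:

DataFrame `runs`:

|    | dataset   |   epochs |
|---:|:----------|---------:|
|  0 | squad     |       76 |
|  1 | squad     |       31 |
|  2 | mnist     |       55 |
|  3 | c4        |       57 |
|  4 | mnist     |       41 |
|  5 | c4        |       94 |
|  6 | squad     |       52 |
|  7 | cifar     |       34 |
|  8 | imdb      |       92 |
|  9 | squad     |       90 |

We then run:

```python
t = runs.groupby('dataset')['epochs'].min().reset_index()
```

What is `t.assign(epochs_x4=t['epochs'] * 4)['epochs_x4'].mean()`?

group by dataset, min of epochs:
dataset
c4       57
cifar    34
imdb     92
mnist    41
squad    31
Name: epochs, dtype: int64
reset_index():
  dataset  epochs
0      c4      57
1   cifar      34
2    imdb      92
3   mnist      41
4   squad      31
add column epochs_x4 = t['epochs'] * 4:
  dataset  epochs  epochs_x4
0      c4      57        228
1   cifar      34        136
2    imdb      92        368
3   mnist      41        164
4   squad      31        124
So mean() = 204.0.

204.0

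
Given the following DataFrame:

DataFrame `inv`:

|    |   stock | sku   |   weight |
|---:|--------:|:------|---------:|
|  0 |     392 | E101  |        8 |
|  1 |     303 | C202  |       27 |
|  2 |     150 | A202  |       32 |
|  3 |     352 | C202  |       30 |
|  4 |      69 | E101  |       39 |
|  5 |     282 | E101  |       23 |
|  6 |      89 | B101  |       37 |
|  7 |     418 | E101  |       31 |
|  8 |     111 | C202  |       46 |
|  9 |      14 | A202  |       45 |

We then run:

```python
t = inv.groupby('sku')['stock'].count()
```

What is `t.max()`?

4

group by sku, count of stock:
sku
A202    2
B101    1
C202    3
E101    4
Name: stock, dtype: int64
Hence 4.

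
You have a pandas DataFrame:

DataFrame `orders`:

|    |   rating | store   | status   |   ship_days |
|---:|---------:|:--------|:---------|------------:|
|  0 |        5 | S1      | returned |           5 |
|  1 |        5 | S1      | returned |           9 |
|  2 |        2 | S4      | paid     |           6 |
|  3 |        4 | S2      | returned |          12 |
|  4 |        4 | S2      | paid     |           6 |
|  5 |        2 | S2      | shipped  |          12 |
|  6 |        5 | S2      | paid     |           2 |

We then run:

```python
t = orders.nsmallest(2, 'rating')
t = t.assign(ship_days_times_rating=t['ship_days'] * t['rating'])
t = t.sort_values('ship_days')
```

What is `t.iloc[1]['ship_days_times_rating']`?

take 2 rows with smallest rating:
   rating store   status  ship_days
2       2    S4     paid          6
5       2    S2  shipped         12
add column ship_days_times_rating = t['ship_days'] * t['rating']:
   rating store   status  ship_days  ship_days_times_rating
2       2    S4     paid          6                      12
5       2    S2  shipped         12                      24
sort by ship_days:
   rating store   status  ship_days  ship_days_times_rating
2       2    S4     paid          6                      12
5       2    S2  shipped         12                      24
value at position 1, column 'ship_days_times_rating' → 24

24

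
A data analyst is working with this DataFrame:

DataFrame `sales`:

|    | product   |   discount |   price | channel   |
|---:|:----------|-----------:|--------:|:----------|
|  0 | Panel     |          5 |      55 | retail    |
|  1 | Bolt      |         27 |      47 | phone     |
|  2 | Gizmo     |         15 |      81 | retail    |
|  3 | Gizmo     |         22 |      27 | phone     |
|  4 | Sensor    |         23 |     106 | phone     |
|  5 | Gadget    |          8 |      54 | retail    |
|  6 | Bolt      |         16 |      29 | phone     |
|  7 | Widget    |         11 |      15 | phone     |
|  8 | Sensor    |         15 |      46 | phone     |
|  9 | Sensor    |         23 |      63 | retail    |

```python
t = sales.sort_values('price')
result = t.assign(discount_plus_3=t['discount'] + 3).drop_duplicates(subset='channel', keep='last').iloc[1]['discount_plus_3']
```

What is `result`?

26

sort by price:
  product  discount  price channel
7  Widget        11     15   phone
3   Gizmo        22     27   phone
6    Bolt        16     29   phone
8  Sensor        15     46   phone
1    Bolt        27     47   phone
5  Gadget         8     54  retail
0   Panel         5     55  retail
9  Sensor        23     63  retail
2   Gizmo        15     81  retail
4  Sensor        23    106   phone
add column discount_plus_3 = t['discount'] + 3:
  product  discount  price channel  discount_plus_3
7  Widget        11     15   phone               14
3   Gizmo        22     27   phone               25
6    Bolt        16     29   phone               19
8  Sensor        15     46   phone               18
1    Bolt        27     47   phone               30
5  Gadget         8     54  retail               11
0   Panel         5     55  retail                8
9  Sensor        23     63  retail               26
2   Gizmo        15     81  retail               18
4  Sensor        23    106   phone               26
drop duplicate channel (keep=last):
  product  discount  price channel  discount_plus_3
2   Gizmo        15     81  retail               18
4  Sensor        23    106   phone               26
value at position 1, column 'discount_plus_3' → 26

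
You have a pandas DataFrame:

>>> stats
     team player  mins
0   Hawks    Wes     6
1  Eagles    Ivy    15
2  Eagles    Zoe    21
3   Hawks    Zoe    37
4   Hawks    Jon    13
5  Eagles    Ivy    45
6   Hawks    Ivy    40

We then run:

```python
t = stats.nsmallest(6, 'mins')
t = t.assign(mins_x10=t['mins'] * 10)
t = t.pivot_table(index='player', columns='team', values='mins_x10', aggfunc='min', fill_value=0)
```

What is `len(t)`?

take 6 rows with smallest mins:
     team player  mins
0   Hawks    Wes     6
4   Hawks    Jon    13
1  Eagles    Ivy    15
2  Eagles    Zoe    21
3   Hawks    Zoe    37
6   Hawks    Ivy    40
add column mins_x10 = t['mins'] * 10:
     team player  mins  mins_x10
0   Hawks    Wes     6        60
4   Hawks    Jon    13       130
1  Eagles    Ivy    15       150
2  Eagles    Zoe    21       210
3   Hawks    Zoe    37       370
6   Hawks    Ivy    40       400
pivot: rows=player, cols=team, min(mins_x10):
team    Eagles  Hawks
player               
Ivy        150    400
Jon          0    130
Wes          0     60
Zoe        210    370
Finally, number of rows = 4.

4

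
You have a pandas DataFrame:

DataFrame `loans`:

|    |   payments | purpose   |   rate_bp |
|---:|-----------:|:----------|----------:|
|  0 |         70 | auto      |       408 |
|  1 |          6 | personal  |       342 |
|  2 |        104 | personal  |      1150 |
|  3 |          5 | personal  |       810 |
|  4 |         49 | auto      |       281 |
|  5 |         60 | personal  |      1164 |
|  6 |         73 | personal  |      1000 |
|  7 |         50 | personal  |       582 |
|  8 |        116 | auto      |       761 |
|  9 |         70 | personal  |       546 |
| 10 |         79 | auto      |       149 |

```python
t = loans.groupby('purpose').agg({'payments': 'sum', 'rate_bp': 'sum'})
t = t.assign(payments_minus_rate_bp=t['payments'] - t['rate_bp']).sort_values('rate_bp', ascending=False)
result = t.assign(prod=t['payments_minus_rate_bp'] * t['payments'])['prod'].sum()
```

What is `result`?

-2326658

group by purpose: sum(payments), sum(rate_bp):
          payments  rate_bp
purpose                    
auto           314     1599
personal       368     5594
add column payments_minus_rate_bp = t['payments'] - t['rate_bp']:
          payments  rate_bp  payments_minus_rate_bp
purpose                                            
auto           314     1599                   -1285
personal       368     5594                   -5226
sort by rate_bp descending:
          payments  rate_bp  payments_minus_rate_bp
purpose                                            
personal       368     5594                   -5226
auto           314     1599                   -1285
add column prod = t['payments_minus_rate_bp'] * t['payments']:
          payments  rate_bp  payments_minus_rate_bp     prod
purpose                                                     
personal       368     5594                   -5226 -1923168
auto           314     1599                   -1285  -403490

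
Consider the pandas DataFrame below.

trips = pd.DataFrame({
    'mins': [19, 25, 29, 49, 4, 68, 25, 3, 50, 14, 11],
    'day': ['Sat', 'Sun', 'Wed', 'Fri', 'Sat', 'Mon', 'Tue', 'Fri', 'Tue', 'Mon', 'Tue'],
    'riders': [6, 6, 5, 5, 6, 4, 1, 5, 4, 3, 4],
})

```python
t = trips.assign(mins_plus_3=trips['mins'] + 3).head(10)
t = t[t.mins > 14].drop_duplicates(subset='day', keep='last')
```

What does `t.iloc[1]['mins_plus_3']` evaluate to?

28

add column mins_plus_3 = trips['mins'] + 3:
    mins  day  riders  mins_plus_3
0     19  Sat       6           22
1     25  Sun       6           28
2     29  Wed       5           32
3     49  Fri       5           52
4      4  Sat       6            7
5     68  Mon       4           71
6     25  Tue       1           28
7      3  Fri       5            6
8     50  Tue       4           53
9     14  Mon       3           17
10    11  Tue       4           14
take first 10 rows:
   mins  day  riders  mins_plus_3
0    19  Sat       6           22
1    25  Sun       6           28
2    29  Wed       5           32
3    49  Fri       5           52
4     4  Sat       6            7
5    68  Mon       4           71
6    25  Tue       1           28
7     3  Fri       5            6
8    50  Tue       4           53
9    14  Mon       3           17
filter rows where mins > 14:
   mins  day  riders  mins_plus_3
0    19  Sat       6           22
1    25  Sun       6           28
2    29  Wed       5           32
3    49  Fri       5           52
5    68  Mon       4           71
6    25  Tue       1           28
8    50  Tue       4           53
drop duplicate day (keep=last):
   mins  day  riders  mins_plus_3
0    19  Sat       6           22
1    25  Sun       6           28
2    29  Wed       5           32
3    49  Fri       5           52
5    68  Mon       4           71
8    50  Tue       4           53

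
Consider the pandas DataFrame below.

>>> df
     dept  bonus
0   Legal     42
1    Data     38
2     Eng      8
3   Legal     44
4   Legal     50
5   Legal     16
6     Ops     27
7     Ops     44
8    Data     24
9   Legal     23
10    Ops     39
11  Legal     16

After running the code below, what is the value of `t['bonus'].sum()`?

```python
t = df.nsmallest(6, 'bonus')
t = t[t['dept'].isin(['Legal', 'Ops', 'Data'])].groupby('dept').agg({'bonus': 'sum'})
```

106

take 6 rows with smallest bonus:
     dept  bonus
2     Eng      8
5   Legal     16
11  Legal     16
9   Legal     23
8    Data     24
6     Ops     27
filter rows where dept in ['Legal', 'Ops', 'Data']:
     dept  bonus
5   Legal     16
11  Legal     16
9   Legal     23
8    Data     24
6     Ops     27
group by dept, sum of bonus:
       bonus
dept        
Data      24
Legal     55
Ops       27
Then the sum of column 'bonus': 106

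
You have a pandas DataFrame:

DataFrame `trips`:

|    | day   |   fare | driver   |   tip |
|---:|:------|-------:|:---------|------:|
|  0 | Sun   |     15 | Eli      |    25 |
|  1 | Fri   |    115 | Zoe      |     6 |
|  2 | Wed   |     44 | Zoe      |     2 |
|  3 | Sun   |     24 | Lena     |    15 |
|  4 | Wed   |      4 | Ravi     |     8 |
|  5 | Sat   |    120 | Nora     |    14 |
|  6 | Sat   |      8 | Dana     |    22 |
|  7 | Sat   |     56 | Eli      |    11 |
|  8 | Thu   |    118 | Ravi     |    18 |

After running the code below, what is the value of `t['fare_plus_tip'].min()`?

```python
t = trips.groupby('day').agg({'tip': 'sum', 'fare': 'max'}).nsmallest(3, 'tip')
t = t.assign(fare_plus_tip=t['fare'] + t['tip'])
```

group by day: sum(tip), max(fare):
     tip  fare
day           
Fri    6   115
Sat   47   120
Sun   40    24
Thu   18   118
Wed   10    44
take 3 rows with smallest tip:
     tip  fare
day           
Fri    6   115
Wed   10    44
Thu   18   118
add column fare_plus_tip = t['fare'] + t['tip']:
     tip  fare  fare_plus_tip
day                          
Fri    6   115            121
Wed   10    44             54
Thu   18   118            136
Then the min of column 'fare_plus_tip': 54

54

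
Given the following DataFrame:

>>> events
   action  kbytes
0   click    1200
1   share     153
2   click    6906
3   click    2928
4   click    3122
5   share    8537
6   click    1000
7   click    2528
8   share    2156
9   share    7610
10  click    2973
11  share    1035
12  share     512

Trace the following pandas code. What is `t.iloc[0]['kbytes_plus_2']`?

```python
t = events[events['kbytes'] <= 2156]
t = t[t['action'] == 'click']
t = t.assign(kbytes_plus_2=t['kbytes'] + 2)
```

1202

filter rows where kbytes <= 2156:
   action  kbytes
0   click    1200
1   share     153
6   click    1000
8   share    2156
11  share    1035
12  share     512
filter rows where action == 'click':
  action  kbytes
0  click    1200
6  click    1000
add column kbytes_plus_2 = t['kbytes'] + 2:
  action  kbytes  kbytes_plus_2
0  click    1200           1202
6  click    1000           1002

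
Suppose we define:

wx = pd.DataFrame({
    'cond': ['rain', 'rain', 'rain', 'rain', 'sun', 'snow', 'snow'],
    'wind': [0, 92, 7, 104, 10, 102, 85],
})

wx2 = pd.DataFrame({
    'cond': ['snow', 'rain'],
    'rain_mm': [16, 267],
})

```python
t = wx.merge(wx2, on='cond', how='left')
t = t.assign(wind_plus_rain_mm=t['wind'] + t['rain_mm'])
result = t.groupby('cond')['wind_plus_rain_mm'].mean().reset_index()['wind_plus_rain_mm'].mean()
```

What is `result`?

213.625

merge on 'cond' (how='left') → 7 rows:
   cond  wind  rain_mm
0  rain     0    267.0
1  rain    92    267.0
2  rain     7    267.0
3  rain   104    267.0
4   sun    10      NaN
5  snow   102     16.0
6  snow    85     16.0
add column wind_plus_rain_mm = t['wind'] + t['rain_mm']:
   cond  wind  rain_mm  wind_plus_rain_mm
0  rain     0    267.0              267.0
1  rain    92    267.0              359.0
2  rain     7    267.0              274.0
3  rain   104    267.0              371.0
4   sun    10      NaN                NaN
5  snow   102     16.0              118.0
6  snow    85     16.0              101.0
group by cond, mean of wind_plus_rain_mm:
cond
rain    317.75
snow    109.50
sun        NaN
Name: wind_plus_rain_mm, dtype: float64
reset_index():
   cond  wind_plus_rain_mm
0  rain             317.75
1  snow             109.50
2   sun                NaN
So mean() = 213.625.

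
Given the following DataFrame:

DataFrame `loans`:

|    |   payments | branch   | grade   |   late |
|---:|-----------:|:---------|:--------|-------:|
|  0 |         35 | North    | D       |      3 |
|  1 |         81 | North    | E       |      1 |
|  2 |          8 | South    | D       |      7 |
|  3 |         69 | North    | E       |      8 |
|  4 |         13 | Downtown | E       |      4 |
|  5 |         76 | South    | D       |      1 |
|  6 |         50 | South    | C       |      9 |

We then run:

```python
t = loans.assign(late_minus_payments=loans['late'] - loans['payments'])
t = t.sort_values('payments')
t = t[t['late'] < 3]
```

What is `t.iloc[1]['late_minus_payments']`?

-80

add column late_minus_payments = loans['late'] - loans['payments']:
   payments    branch grade  late  late_minus_payments
0        35     North     D     3                  -32
1        81     North     E     1                  -80
2         8     South     D     7                   -1
3        69     North     E     8                  -61
4        13  Downtown     E     4                   -9
5        76     South     D     1                  -75
6        50     South     C     9                  -41
sort by payments:
   payments    branch grade  late  late_minus_payments
2         8     South     D     7                   -1
4        13  Downtown     E     4                   -9
0        35     North     D     3                  -32
6        50     South     C     9                  -41
3        69     North     E     8                  -61
5        76     South     D     1                  -75
1        81     North     E     1                  -80
filter rows where late < 3:
   payments branch grade  late  late_minus_payments
5        76  South     D     1                  -75
1        81  North     E     1                  -80
Finally, value at position 1, column 'late_minus_payments' = -80.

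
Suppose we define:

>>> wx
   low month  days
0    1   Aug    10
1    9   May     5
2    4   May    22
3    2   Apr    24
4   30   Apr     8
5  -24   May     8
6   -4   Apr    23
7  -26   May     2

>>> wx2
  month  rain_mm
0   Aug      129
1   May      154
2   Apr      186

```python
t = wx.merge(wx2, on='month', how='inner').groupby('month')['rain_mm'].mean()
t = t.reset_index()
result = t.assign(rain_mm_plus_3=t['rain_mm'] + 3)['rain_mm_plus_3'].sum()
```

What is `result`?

478.0

merge on 'month' (how='inner') → 8 rows:
   low month  days  rain_mm
0    1   Aug    10      129
1    9   May     5      154
2    4   May    22      154
3    2   Apr    24      186
4   30   Apr     8      186
5  -24   May     8      154
6   -4   Apr    23      186
7  -26   May     2      154
group by month, mean of rain_mm:
month
Apr    186.0
Aug    129.0
May    154.0
Name: rain_mm, dtype: float64
reset_index():
  month  rain_mm
0   Apr    186.0
1   Aug    129.0
2   May    154.0
add column rain_mm_plus_3 = t['rain_mm'] + 3:
  month  rain_mm  rain_mm_plus_3
0   Apr    186.0           189.0
1   Aug    129.0           132.0
2   May    154.0           157.0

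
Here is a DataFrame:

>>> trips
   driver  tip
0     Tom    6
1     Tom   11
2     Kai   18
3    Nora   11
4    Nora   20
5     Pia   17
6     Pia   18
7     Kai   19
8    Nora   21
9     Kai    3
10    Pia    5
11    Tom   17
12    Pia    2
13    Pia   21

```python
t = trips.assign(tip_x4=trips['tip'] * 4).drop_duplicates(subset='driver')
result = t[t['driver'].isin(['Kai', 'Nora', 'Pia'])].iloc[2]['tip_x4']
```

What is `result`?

add column tip_x4 = trips['tip'] * 4:
   driver  tip  tip_x4
0     Tom    6      24
1     Tom   11      44
2     Kai   18      72
3    Nora   11      44
4    Nora   20      80
5     Pia   17      68
6     Pia   18      72
7     Kai   19      76
8    Nora   21      84
9     Kai    3      12
10    Pia    5      20
11    Tom   17      68
12    Pia    2       8
13    Pia   21      84
drop duplicate driver (keep=first):
  driver  tip  tip_x4
0    Tom    6      24
2    Kai   18      72
3   Nora   11      44
5    Pia   17      68
filter rows where driver in ['Kai', 'Nora', 'Pia']:
  driver  tip  tip_x4
2    Kai   18      72
3   Nora   11      44
5    Pia   17      68
Finally, value at position 2, column 'tip_x4' = 68.

68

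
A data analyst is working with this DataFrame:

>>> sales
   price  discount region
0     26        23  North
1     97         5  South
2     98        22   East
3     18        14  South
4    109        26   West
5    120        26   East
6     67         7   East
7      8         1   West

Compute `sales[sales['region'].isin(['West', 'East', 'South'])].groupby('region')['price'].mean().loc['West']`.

filter rows where region in ['West', 'East', 'South']:
   price  discount region
1     97         5  South
2     98        22   East
3     18        14  South
4    109        26   West
5    120        26   East
6     67         7   East
7      8         1   West
group by region, mean of price:
region
East     95.0
South    57.5
West     58.5
Name: price, dtype: float64
Reading off the value at index 'West', we get 58.5.

58.5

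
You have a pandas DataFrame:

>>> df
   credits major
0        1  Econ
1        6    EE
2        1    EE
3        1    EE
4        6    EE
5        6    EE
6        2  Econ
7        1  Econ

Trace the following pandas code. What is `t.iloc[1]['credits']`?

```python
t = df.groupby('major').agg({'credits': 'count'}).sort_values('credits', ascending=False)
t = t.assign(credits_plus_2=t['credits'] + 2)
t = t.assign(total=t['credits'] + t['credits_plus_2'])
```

group by major, count of credits:
       credits
major         
EE           5
Econ         3
sort by credits descending:
       credits
major         
EE           5
Econ         3
add column credits_plus_2 = t['credits'] + 2:
       credits  credits_plus_2
major                         
EE           5               7
Econ         3               5
add column total = t['credits'] + t['credits_plus_2']:
       credits  credits_plus_2  total
major                                
EE           5               7     12
Econ         3               5      8
Taking the value at position 1, column 'credits' gives 3.

3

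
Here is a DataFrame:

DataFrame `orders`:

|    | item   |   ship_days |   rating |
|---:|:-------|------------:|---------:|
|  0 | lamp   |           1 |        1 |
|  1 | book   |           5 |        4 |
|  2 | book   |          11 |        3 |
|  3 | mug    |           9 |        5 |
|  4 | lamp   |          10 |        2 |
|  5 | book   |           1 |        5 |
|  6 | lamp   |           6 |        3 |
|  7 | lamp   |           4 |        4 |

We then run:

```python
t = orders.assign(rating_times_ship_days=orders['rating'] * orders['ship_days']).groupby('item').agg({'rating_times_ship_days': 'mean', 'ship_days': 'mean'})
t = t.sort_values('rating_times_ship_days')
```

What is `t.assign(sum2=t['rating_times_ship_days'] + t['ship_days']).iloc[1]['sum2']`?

add column rating_times_ship_days = orders['rating'] * orders['ship_days']:
   item  ship_days  rating  rating_times_ship_days
0  lamp          1       1                       1
1  book          5       4                      20
2  book         11       3                      33
3   mug          9       5                      45
4  lamp         10       2                      20
5  book          1       5                       5
6  lamp          6       3                      18
7  lamp          4       4                      16
group by item: mean(rating_times_ship_days), mean(ship_days):
      rating_times_ship_days  ship_days
item                                   
book               19.333333   5.666667
lamp               13.750000   5.250000
mug                45.000000   9.000000
sort by rating_times_ship_days:
      rating_times_ship_days  ship_days
item                                   
lamp               13.750000   5.250000
book               19.333333   5.666667
mug                45.000000   9.000000
add column sum2 = t['rating_times_ship_days'] + t['ship_days']:
      rating_times_ship_days  ship_days  sum2
item                                         
lamp               13.750000   5.250000  19.0
book               19.333333   5.666667  25.0
mug                45.000000   9.000000  54.0

25.0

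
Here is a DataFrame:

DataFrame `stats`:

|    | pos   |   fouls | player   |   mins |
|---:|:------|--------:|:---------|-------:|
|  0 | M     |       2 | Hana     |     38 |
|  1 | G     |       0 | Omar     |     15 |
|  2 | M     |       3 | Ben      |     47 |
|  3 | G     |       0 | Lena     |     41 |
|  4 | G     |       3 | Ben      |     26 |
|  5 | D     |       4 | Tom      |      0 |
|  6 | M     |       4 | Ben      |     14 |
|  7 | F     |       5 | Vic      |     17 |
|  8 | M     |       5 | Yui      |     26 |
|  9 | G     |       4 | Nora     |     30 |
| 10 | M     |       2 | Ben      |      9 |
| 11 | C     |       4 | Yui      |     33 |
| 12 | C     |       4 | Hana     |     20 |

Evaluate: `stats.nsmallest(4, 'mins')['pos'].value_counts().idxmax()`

take 4 rows with smallest mins:
   pos  fouls player  mins
5    D      4    Tom     0
10   M      2    Ben     9
6    M      4    Ben    14
1    G      0   Omar    15
value_counts of pos:
pos
M    2
D    1
G    1
Name: count, dtype: int64

M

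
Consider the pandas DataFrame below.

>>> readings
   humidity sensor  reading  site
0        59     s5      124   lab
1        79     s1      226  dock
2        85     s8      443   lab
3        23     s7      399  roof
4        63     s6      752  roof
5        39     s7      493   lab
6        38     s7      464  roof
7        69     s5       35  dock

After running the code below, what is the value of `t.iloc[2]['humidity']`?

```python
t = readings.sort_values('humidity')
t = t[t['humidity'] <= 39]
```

39

sort by humidity:
   humidity sensor  reading  site
3        23     s7      399  roof
6        38     s7      464  roof
5        39     s7      493   lab
0        59     s5      124   lab
4        63     s6      752  roof
7        69     s5       35  dock
1        79     s1      226  dock
2        85     s8      443   lab
filter rows where humidity <= 39:
   humidity sensor  reading  site
3        23     s7      399  roof
6        38     s7      464  roof
5        39     s7      493   lab
Hence 39.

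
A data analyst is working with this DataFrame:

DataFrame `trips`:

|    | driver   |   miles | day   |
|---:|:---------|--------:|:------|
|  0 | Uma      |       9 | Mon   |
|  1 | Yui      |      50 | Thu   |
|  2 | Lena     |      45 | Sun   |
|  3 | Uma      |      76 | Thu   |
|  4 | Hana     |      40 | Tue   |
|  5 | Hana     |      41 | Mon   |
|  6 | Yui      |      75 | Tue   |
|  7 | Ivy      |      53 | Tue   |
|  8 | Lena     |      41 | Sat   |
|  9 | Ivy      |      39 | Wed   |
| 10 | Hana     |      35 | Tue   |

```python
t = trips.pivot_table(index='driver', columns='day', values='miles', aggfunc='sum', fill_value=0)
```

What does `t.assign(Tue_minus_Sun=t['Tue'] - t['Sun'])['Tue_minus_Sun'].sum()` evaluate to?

pivot: rows=driver, cols=day, sum(miles):
day     Mon  Sat  Sun  Thu  Tue  Wed
driver                              
Hana     41    0    0    0   75    0
Ivy       0    0    0    0   53   39
Lena      0   41   45    0    0    0
Uma       9    0    0   76    0    0
Yui       0    0    0   50   75    0
add column Tue_minus_Sun = t['Tue'] - t['Sun']:
day     Mon  Sat  Sun  Thu  Tue  Wed  Tue_minus_Sun
driver                                             
Hana     41    0    0    0   75    0             75
Ivy       0    0    0    0   53   39             53
Lena      0   41   45    0    0    0            -45
Uma       9    0    0   76    0    0              0
Yui       0    0    0   50   75    0             75
Then the sum of column 'Tue_minus_Sun': 158

158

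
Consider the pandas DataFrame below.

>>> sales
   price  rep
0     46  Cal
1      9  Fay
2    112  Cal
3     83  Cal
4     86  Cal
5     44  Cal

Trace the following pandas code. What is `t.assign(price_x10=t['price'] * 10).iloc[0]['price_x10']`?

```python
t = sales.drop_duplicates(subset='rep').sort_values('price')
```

90

drop duplicate rep (keep=first):
   price  rep
0     46  Cal
1      9  Fay
sort by price:
   price  rep
1      9  Fay
0     46  Cal
add column price_x10 = t['price'] * 10:
   price  rep  price_x10
1      9  Fay         90
0     46  Cal        460
Hence 90.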